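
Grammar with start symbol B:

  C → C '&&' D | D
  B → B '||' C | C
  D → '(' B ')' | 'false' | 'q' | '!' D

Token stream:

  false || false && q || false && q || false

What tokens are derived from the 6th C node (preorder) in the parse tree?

[B [B [B [B [C [D false]]] || [C [C [D false]] && [D q]]] || [C [C [D false]] && [D q]]] || [C [D false]]]

false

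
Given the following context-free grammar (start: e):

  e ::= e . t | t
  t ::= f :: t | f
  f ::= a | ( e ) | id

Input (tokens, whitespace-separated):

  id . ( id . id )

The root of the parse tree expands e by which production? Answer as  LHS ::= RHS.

[e [e [t [f id]]] . [t [f ( [e [e [t [f id]]] . [t [f id]]] )]]]

e ::= e . t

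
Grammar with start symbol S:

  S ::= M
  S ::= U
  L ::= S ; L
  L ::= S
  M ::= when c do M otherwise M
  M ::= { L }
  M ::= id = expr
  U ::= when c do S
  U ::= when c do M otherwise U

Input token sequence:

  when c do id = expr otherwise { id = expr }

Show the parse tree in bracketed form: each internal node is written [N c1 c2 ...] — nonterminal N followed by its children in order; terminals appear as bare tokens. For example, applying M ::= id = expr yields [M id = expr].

[S [M when c do [M id = expr] otherwise [M { [L [S [M id = expr]]] }]]]

S
M
when c do M otherwise M
when c do id = expr otherwise M
when c do id = expr otherwise { L }
when c do id = expr otherwise { S }
when c do id = expr otherwise { M }
when c do id = expr otherwise { id = expr }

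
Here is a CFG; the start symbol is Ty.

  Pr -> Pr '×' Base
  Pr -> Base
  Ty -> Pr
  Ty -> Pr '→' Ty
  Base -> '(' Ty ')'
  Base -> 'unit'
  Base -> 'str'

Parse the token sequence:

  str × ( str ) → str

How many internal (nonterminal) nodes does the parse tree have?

11

[Ty [Pr [Pr [Base str]] × [Base ( [Ty [Pr [Base str]]] )]] → [Ty [Pr [Base str]]]]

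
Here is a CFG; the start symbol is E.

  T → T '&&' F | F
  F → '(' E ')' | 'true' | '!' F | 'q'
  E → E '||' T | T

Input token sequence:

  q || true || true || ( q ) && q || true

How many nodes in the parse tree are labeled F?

[E [E [E [E [E [T [F q]]] || [T [F true]]] || [T [F true]]] || [T [T [F ( [E [T [F q]]] )]] && [F q]]] || [T [F true]]]

7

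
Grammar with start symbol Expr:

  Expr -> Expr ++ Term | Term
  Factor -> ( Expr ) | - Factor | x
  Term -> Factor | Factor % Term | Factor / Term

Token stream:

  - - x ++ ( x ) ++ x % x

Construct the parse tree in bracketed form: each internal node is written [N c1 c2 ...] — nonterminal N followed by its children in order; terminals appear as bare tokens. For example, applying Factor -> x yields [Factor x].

[Expr [Expr [Expr [Term [Factor - [Factor - [Factor x]]]]] ++ [Term [Factor ( [Expr [Term [Factor x]]] )]]] ++ [Term [Factor x] % [Term [Factor x]]]]

Expr
Expr ++ Term
Expr ++ Term ++ Term
Term ++ Term ++ Term
Factor ++ Term ++ Term
- Factor ++ Term ++ Term
- - Factor ++ Term ++ Term
- - x ++ Term ++ Term
- - x ++ Factor ++ Term
- - x ++ ( Expr ) ++ Term
- - x ++ ( Term ) ++ Term
- - x ++ ( Factor ) ++ Term
- - x ++ ( x ) ++ Term
- - x ++ ( x ) ++ Factor % Term
- - x ++ ( x ) ++ x % Term
- - x ++ ( x ) ++ x % Factor
- - x ++ ( x ) ++ x % x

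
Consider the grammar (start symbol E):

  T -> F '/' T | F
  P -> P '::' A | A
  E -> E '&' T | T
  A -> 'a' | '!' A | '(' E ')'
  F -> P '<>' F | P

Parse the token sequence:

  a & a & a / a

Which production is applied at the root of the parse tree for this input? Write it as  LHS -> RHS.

E -> E '&' T

[E [E [E [T [F [P [A a]]]]] & [T [F [P [A a]]]]] & [T [F [P [A a]]] / [T [F [P [A a]]]]]]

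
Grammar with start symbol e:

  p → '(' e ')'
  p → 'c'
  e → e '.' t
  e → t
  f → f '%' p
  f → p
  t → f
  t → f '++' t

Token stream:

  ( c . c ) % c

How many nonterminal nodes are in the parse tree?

14

[e [t [f [f [p ( [e [e [t [f [p c]]]] . [t [f [p c]]]] )]] % [p c]]]]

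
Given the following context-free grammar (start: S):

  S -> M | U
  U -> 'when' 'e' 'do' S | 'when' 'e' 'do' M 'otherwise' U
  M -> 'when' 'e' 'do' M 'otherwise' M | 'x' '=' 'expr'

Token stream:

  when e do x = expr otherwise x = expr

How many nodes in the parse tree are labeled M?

[S [M when e do [M x = expr] otherwise [M x = expr]]]

3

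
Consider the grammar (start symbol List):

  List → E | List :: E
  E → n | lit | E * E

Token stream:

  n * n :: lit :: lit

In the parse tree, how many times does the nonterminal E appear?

[List [List [List [E [E n] * [E n]]] :: [E lit]] :: [E lit]]

5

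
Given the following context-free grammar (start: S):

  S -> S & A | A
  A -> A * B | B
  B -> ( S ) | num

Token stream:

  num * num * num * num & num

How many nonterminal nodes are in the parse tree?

12

[S [S [A [A [A [A [B num]] * [B num]] * [B num]] * [B num]]] & [A [B num]]]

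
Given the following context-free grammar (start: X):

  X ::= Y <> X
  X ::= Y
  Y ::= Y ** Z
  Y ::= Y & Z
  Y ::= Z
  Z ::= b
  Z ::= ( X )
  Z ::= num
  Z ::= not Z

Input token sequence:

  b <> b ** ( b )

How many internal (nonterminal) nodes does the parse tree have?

[X [Y [Z b]] <> [X [Y [Y [Z b]] ** [Z ( [X [Y [Z b]]] )]]]]

11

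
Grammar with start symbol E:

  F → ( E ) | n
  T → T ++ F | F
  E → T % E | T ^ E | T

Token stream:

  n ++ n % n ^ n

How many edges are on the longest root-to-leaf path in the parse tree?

5

[E [T [T [F n]] ++ [F n]] % [E [T [F n]] ^ [E [T [F n]]]]]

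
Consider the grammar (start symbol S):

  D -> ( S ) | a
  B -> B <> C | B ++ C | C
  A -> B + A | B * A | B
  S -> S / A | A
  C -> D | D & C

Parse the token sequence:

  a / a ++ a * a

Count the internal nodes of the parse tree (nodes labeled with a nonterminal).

17

[S [S [A [B [C [D a]]]]] / [A [B [B [C [D a]]] ++ [C [D a]]] * [A [B [C [D a]]]]]]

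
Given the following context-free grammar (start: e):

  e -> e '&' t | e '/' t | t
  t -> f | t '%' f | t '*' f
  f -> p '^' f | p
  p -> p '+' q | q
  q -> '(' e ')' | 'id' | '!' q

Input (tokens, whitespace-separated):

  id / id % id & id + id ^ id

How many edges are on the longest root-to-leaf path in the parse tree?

7

[e [e [e [t [f [p [q id]]]]] / [t [t [f [p [q id]]]] % [f [p [q id]]]]] & [t [f [p [p [q id]] + [q id]] ^ [f [p [q id]]]]]]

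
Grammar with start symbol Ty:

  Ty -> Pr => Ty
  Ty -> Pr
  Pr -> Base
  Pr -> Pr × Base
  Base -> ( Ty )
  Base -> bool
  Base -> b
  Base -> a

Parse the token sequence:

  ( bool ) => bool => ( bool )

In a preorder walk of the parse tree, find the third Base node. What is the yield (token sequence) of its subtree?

bool

[Ty [Pr [Base ( [Ty [Pr [Base bool]]] )]] => [Ty [Pr [Base bool]] => [Ty [Pr [Base ( [Ty [Pr [Base bool]]] )]]]]]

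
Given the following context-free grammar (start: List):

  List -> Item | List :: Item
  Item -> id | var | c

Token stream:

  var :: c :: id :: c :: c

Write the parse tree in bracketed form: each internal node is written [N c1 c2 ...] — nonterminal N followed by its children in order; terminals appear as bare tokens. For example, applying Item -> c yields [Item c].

[List [List [List [List [List [Item var]] :: [Item c]] :: [Item id]] :: [Item c]] :: [Item c]]

List
List :: Item
List :: Item :: Item
List :: Item :: Item :: Item
List :: Item :: Item :: Item :: Item
Item :: Item :: Item :: Item :: Item
var :: Item :: Item :: Item :: Item
var :: c :: Item :: Item :: Item
var :: c :: id :: Item :: Item
var :: c :: id :: c :: Item
var :: c :: id :: c :: c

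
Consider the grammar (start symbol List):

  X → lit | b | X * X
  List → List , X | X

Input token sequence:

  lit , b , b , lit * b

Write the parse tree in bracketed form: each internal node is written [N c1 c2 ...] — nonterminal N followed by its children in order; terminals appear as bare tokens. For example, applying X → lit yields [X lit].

List
List , X
List , X , X
List , X , X , X
X , X , X , X
lit , X , X , X
lit , b , X , X
lit , b , b , X
lit , b , b , X * X
lit , b , b , lit * X
lit , b , b , lit * b

[List [List [List [List [X lit]] , [X b]] , [X b]] , [X [X lit] * [X b]]]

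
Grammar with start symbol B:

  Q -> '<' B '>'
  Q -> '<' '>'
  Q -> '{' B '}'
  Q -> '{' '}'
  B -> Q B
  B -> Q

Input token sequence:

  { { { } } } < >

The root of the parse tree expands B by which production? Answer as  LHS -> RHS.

B -> Q B

[B [Q { [B [Q { [B [Q { }]] }]] }] [B [Q < >]]]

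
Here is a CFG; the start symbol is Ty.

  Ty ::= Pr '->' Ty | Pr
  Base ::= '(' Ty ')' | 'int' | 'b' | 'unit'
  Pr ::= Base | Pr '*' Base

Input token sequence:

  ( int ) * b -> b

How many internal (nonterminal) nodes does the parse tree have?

[Ty [Pr [Pr [Base ( [Ty [Pr [Base int]]] )]] * [Base b]] -> [Ty [Pr [Base b]]]]

11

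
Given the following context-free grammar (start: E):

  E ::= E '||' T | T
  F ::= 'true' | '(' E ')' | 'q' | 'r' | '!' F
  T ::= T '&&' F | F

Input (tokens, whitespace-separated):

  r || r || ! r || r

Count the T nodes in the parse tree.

[E [E [E [E [T [F r]]] || [T [F r]]] || [T [F ! [F r]]]] || [T [F r]]]

4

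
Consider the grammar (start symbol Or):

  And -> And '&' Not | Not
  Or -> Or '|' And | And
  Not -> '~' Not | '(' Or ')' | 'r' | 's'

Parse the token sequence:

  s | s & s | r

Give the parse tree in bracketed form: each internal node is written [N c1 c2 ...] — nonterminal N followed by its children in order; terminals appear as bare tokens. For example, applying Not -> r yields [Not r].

Or
Or | And
Or | And | And
And | And | And
Not | And | And
s | And | And
s | And & Not | And
s | Not & Not | And
s | s & Not | And
s | s & s | And
s | s & s | Not
s | s & s | r

[Or [Or [Or [And [Not s]]] | [And [And [Not s]] & [Not s]]] | [And [Not r]]]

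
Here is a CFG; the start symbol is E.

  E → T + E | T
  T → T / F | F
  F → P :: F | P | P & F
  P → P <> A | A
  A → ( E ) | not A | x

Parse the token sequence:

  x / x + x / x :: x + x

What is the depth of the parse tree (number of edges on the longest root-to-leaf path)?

7

[E [T [T [F [P [A x]]]] / [F [P [A x]]]] + [E [T [T [F [P [A x]]]] / [F [P [A x]] :: [F [P [A x]]]]] + [E [T [F [P [A x]]]]]]]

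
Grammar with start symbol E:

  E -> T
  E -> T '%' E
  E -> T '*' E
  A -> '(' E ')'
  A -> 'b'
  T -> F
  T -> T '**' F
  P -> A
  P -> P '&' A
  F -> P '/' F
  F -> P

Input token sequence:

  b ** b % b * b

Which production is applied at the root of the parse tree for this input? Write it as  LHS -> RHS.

E -> T '%' E

[E [T [T [F [P [A b]]]] ** [F [P [A b]]]] % [E [T [F [P [A b]]]] * [E [T [F [P [A b]]]]]]]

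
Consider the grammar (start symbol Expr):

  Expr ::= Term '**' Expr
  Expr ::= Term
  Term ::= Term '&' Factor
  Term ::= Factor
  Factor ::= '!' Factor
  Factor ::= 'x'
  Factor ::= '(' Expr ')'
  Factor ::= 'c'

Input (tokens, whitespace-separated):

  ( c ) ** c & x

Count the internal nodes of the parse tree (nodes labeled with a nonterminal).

11

[Expr [Term [Factor ( [Expr [Term [Factor c]]] )]] ** [Expr [Term [Term [Factor c]] & [Factor x]]]]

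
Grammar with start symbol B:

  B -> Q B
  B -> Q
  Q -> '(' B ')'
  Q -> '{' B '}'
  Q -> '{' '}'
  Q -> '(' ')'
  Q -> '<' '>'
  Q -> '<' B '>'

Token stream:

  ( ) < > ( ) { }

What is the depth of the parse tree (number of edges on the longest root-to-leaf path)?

5

[B [Q ( )] [B [Q < >] [B [Q ( )] [B [Q { }]]]]]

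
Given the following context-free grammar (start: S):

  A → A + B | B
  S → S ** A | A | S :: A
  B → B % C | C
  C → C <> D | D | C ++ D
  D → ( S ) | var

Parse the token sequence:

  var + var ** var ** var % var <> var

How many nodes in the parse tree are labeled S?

[S [S [S [A [A [B [C [D var]]]] + [B [C [D var]]]]] ** [A [B [C [D var]]]]] ** [A [B [B [C [D var]]] % [C [C [D var]] <> [D var]]]]]

3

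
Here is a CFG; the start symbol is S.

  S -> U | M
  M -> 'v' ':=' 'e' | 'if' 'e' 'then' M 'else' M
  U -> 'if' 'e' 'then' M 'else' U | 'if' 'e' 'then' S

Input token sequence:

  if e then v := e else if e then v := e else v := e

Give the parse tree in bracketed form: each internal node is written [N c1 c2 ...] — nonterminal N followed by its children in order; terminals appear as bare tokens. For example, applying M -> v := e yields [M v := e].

[S [M if e then [M v := e] else [M if e then [M v := e] else [M v := e]]]]

S
M
if e then M else M
if e then v := e else M
if e then v := e else if e then M else M
if e then v := e else if e then v := e else M
if e then v := e else if e then v := e else v := e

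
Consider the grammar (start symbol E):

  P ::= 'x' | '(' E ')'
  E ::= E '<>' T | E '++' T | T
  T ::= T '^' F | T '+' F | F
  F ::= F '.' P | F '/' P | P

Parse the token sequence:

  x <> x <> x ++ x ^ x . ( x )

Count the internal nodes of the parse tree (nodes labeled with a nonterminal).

25

[E [E [E [E [T [F [P x]]]] <> [T [F [P x]]]] <> [T [F [P x]]]] ++ [T [T [F [P x]]] ^ [F [F [P x]] . [P ( [E [T [F [P x]]]] )]]]]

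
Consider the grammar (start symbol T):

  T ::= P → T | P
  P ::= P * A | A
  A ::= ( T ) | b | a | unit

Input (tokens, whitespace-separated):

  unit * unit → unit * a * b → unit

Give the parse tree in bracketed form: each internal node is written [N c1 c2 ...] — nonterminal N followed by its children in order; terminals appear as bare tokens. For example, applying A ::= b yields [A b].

[T [P [P [A unit]] * [A unit]] → [T [P [P [P [A unit]] * [A a]] * [A b]] → [T [P [A unit]]]]]

T
P → T
P * A → T
A * A → T
unit * A → T
unit * unit → T
unit * unit → P → T
unit * unit → P * A → T
unit * unit → P * A * A → T
unit * unit → A * A * A → T
unit * unit → unit * A * A → T
unit * unit → unit * a * A → T
unit * unit → unit * a * b → T
unit * unit → unit * a * b → P
unit * unit → unit * a * b → A
unit * unit → unit * a * b → unit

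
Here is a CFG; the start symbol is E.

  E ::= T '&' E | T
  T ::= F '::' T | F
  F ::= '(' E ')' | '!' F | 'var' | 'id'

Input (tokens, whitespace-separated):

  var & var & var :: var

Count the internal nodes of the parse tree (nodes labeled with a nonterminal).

[E [T [F var]] & [E [T [F var]] & [E [T [F var] :: [T [F var]]]]]]

11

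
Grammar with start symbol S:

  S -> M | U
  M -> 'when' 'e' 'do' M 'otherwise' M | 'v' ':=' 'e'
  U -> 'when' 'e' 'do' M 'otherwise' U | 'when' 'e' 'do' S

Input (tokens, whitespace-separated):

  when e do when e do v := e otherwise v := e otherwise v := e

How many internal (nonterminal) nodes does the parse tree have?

[S [M when e do [M when e do [M v := e] otherwise [M v := e]] otherwise [M v := e]]]

6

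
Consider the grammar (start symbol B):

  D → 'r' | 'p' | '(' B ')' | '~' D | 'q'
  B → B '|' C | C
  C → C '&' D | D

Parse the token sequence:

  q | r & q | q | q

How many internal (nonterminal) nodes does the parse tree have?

14

[B [B [B [B [C [D q]]] | [C [C [D r]] & [D q]]] | [C [D q]]] | [C [D q]]]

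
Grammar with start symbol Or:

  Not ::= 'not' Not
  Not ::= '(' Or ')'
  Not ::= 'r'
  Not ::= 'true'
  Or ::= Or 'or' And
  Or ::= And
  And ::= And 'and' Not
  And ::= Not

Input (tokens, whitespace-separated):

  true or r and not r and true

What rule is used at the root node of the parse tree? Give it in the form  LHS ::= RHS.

Or ::= Or 'or' And

[Or [Or [And [Not true]]] or [And [And [And [Not r]] and [Not not [Not r]]] and [Not true]]]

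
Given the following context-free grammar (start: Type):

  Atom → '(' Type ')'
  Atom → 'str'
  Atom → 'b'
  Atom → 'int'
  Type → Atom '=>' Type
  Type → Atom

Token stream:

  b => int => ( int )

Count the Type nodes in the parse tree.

4

[Type [Atom b] => [Type [Atom int] => [Type [Atom ( [Type [Atom int]] )]]]]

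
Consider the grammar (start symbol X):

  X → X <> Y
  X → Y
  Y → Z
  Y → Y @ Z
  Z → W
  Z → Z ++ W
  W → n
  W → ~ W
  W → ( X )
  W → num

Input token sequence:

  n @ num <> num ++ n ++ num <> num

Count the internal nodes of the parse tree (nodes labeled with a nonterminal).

[X [X [X [Y [Y [Z [W n]]] @ [Z [W num]]]] <> [Y [Z [Z [Z [W num]] ++ [W n]] ++ [W num]]]] <> [Y [Z [W num]]]]

19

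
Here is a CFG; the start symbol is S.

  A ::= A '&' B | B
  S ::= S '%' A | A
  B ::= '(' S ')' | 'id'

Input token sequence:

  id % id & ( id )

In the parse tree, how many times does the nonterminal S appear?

3

[S [S [A [B id]]] % [A [A [B id]] & [B ( [S [A [B id]]] )]]]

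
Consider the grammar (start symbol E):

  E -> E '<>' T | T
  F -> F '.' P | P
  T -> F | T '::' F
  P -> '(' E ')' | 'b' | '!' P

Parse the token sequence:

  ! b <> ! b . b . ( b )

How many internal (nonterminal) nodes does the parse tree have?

18

[E [E [T [F [P ! [P b]]]]] <> [T [F [F [F [P ! [P b]]] . [P b]] . [P ( [E [T [F [P b]]]] )]]]]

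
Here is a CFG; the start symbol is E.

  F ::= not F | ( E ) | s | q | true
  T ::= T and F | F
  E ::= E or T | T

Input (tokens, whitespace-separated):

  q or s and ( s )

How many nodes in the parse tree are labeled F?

[E [E [T [F q]]] or [T [T [F s]] and [F ( [E [T [F s]]] )]]]

4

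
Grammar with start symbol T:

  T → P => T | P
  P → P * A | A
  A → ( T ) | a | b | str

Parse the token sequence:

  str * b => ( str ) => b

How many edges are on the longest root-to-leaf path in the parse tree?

7

[T [P [P [A str]] * [A b]] => [T [P [A ( [T [P [A str]]] )]] => [T [P [A b]]]]]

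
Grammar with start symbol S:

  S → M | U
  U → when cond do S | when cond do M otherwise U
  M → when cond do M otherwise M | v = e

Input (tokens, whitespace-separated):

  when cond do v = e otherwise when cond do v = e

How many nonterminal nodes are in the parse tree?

6

[S [U when cond do [M v = e] otherwise [U when cond do [S [M v = e]]]]]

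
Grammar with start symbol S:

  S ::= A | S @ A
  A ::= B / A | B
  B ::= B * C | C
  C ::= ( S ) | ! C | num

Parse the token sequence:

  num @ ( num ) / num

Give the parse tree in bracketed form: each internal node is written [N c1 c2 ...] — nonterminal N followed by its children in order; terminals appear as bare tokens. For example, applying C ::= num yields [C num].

[S [S [A [B [C num]]]] @ [A [B [C ( [S [A [B [C num]]]] )]] / [A [B [C num]]]]]

S
S @ A
A @ A
B @ A
C @ A
num @ A
num @ B / A
num @ C / A
num @ ( S ) / A
num @ ( A ) / A
num @ ( B ) / A
num @ ( C ) / A
num @ ( num ) / A
num @ ( num ) / B
num @ ( num ) / C
num @ ( num ) / num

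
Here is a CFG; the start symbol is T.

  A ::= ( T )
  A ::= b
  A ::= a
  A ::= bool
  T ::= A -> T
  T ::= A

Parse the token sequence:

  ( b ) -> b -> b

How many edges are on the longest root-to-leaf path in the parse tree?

[T [A ( [T [A b]] )] -> [T [A b] -> [T [A b]]]]

4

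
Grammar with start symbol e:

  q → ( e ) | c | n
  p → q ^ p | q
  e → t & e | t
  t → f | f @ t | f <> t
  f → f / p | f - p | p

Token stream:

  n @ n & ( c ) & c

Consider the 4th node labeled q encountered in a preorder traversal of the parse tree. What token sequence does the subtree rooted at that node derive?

[e [t [f [p [q n]]] @ [t [f [p [q n]]]]] & [e [t [f [p [q ( [e [t [f [p [q c]]]]] )]]]] & [e [t [f [p [q c]]]]]]]

c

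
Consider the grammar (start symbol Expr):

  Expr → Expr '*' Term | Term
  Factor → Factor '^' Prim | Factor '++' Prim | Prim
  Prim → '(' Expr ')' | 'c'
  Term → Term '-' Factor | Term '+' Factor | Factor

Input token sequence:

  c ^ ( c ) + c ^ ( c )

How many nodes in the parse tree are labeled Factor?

[Expr [Term [Term [Factor [Factor [Prim c]] ^ [Prim ( [Expr [Term [Factor [Prim c]]]] )]]] + [Factor [Factor [Prim c]] ^ [Prim ( [Expr [Term [Factor [Prim c]]]] )]]]]

6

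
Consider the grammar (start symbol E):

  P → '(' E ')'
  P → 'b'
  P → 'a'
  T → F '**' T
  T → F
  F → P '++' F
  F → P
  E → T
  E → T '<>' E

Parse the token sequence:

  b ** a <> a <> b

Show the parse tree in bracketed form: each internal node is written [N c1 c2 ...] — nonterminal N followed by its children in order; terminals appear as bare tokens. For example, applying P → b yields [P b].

E
T <> E
F ** T <> E
P ** T <> E
b ** T <> E
b ** F <> E
b ** P <> E
b ** a <> E
b ** a <> T <> E
b ** a <> F <> E
b ** a <> P <> E
b ** a <> a <> E
b ** a <> a <> T
b ** a <> a <> F
b ** a <> a <> P
b ** a <> a <> b

[E [T [F [P b]] ** [T [F [P a]]]] <> [E [T [F [P a]]] <> [E [T [F [P b]]]]]]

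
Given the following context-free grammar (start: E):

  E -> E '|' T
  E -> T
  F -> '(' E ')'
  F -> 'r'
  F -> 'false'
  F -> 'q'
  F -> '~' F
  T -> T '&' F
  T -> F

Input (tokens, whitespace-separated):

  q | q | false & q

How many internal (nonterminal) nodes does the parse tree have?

[E [E [E [T [F q]]] | [T [F q]]] | [T [T [F false]] & [F q]]]

11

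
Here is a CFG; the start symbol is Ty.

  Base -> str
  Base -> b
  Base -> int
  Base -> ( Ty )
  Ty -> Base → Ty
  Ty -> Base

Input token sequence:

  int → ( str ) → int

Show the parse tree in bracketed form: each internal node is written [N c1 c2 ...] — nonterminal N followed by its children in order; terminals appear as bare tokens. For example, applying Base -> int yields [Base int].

[Ty [Base int] → [Ty [Base ( [Ty [Base str]] )] → [Ty [Base int]]]]

Ty
Base → Ty
int → Ty
int → Base → Ty
int → ( Ty ) → Ty
int → ( Base ) → Ty
int → ( str ) → Ty
int → ( str ) → Base
int → ( str ) → int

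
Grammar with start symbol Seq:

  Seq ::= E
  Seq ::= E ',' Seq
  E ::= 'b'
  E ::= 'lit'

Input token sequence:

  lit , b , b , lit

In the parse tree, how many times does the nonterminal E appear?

4

[Seq [E lit] , [Seq [E b] , [Seq [E b] , [Seq [E lit]]]]]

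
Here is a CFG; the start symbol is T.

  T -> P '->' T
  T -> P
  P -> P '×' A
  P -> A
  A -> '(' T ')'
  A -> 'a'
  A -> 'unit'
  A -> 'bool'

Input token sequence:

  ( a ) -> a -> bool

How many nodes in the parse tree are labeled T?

4

[T [P [A ( [T [P [A a]]] )]] -> [T [P [A a]] -> [T [P [A bool]]]]]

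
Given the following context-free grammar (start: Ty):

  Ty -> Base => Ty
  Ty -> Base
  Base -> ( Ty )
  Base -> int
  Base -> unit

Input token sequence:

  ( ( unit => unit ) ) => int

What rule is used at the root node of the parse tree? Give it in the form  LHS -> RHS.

Ty -> Base => Ty

[Ty [Base ( [Ty [Base ( [Ty [Base unit] => [Ty [Base unit]]] )]] )] => [Ty [Base int]]]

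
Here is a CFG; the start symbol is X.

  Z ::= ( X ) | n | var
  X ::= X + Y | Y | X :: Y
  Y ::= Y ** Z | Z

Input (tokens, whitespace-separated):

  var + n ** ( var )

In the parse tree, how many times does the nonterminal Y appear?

[X [X [Y [Z var]]] + [Y [Y [Z n]] ** [Z ( [X [Y [Z var]]] )]]]

4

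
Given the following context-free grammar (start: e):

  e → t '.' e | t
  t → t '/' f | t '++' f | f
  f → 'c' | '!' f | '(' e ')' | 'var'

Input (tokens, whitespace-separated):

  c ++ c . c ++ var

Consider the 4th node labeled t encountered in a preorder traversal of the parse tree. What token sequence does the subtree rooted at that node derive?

c

[e [t [t [f c]] ++ [f c]] . [e [t [t [f c]] ++ [f var]]]]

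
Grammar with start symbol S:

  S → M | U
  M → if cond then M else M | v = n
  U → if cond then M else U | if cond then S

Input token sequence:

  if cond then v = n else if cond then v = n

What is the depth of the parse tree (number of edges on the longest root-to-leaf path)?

5

[S [U if cond then [M v = n] else [U if cond then [S [M v = n]]]]]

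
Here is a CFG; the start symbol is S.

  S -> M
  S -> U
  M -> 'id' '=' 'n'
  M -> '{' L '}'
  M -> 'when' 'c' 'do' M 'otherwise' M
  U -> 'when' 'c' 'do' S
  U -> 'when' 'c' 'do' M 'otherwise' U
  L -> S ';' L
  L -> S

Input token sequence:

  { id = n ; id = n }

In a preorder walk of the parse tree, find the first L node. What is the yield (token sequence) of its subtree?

[S [M { [L [S [M id = n]] ; [L [S [M id = n]]]] }]]

id = n ; id = n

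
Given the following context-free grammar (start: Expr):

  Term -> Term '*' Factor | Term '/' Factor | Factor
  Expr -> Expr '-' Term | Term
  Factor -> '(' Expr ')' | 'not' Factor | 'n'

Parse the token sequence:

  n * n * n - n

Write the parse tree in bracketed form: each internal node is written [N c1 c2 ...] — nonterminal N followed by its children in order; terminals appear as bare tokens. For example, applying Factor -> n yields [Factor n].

[Expr [Expr [Term [Term [Term [Factor n]] * [Factor n]] * [Factor n]]] - [Term [Factor n]]]

Expr
Expr - Term
Term - Term
Term * Factor - Term
Term * Factor * Factor - Term
Factor * Factor * Factor - Term
n * Factor * Factor - Term
n * n * Factor - Term
n * n * n - Term
n * n * n - Factor
n * n * n - n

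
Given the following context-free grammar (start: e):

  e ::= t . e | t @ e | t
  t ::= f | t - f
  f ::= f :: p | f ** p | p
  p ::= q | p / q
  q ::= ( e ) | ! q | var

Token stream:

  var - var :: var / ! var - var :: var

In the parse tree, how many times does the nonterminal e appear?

[e [t [t [t [f [p [q var]]]] - [f [f [p [q var]]] :: [p [p [q var]] / [q ! [q var]]]]] - [f [f [p [q var]]] :: [p [q var]]]]]

1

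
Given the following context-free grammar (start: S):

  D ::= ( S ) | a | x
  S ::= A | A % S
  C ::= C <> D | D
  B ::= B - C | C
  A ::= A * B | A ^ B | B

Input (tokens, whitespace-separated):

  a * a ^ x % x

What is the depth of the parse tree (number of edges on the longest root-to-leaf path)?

7

[S [A [A [A [B [C [D a]]]] * [B [C [D a]]]] ^ [B [C [D x]]]] % [S [A [B [C [D x]]]]]]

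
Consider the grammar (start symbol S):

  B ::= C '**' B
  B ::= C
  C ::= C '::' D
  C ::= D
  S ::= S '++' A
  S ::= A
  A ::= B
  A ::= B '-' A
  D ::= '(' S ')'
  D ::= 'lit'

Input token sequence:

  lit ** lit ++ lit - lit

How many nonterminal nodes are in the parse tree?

17

[S [S [A [B [C [D lit]] ** [B [C [D lit]]]]]] ++ [A [B [C [D lit]]] - [A [B [C [D lit]]]]]]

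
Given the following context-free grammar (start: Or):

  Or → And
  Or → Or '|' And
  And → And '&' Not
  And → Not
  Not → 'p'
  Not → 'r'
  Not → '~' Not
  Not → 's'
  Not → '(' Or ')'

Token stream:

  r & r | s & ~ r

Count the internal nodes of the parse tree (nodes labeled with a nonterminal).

11

[Or [Or [And [And [Not r]] & [Not r]]] | [And [And [Not s]] & [Not ~ [Not r]]]]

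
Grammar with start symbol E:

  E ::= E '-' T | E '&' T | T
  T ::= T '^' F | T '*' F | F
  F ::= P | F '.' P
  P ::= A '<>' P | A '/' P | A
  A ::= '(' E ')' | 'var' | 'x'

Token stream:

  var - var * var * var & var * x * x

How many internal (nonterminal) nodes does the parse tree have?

31

[E [E [E [T [F [P [A var]]]]] - [T [T [T [F [P [A var]]]] * [F [P [A var]]]] * [F [P [A var]]]]] & [T [T [T [F [P [A var]]]] * [F [P [A x]]]] * [F [P [A x]]]]]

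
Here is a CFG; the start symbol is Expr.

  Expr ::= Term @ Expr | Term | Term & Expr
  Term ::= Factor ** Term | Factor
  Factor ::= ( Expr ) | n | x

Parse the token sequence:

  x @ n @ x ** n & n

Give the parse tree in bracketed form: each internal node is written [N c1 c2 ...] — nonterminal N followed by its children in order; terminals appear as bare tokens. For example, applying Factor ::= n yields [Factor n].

[Expr [Term [Factor x]] @ [Expr [Term [Factor n]] @ [Expr [Term [Factor x] ** [Term [Factor n]]] & [Expr [Term [Factor n]]]]]]

Expr
Term @ Expr
Factor @ Expr
x @ Expr
x @ Term @ Expr
x @ Factor @ Expr
x @ n @ Expr
x @ n @ Term & Expr
x @ n @ Factor ** Term & Expr
x @ n @ x ** Term & Expr
x @ n @ x ** Factor & Expr
x @ n @ x ** n & Expr
x @ n @ x ** n & Term
x @ n @ x ** n & Factor
x @ n @ x ** n & n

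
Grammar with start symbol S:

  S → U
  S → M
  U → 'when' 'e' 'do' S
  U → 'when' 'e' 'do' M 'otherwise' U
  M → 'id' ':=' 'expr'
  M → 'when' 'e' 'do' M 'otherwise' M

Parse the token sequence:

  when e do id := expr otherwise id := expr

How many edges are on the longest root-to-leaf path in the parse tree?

[S [M when e do [M id := expr] otherwise [M id := expr]]]

3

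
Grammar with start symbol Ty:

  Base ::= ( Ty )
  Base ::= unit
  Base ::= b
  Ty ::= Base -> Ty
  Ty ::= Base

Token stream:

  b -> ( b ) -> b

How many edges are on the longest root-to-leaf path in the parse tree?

5

[Ty [Base b] -> [Ty [Base ( [Ty [Base b]] )] -> [Ty [Base b]]]]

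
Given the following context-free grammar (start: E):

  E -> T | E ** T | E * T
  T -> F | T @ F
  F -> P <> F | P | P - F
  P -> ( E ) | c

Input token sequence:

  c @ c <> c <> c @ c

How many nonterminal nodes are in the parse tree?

14

[E [T [T [T [F [P c]]] @ [F [P c] <> [F [P c] <> [F [P c]]]]] @ [F [P c]]]]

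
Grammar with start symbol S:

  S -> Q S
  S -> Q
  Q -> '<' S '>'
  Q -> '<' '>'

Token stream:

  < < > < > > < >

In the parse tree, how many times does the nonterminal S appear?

[S [Q < [S [Q < >] [S [Q < >]]] >] [S [Q < >]]]

4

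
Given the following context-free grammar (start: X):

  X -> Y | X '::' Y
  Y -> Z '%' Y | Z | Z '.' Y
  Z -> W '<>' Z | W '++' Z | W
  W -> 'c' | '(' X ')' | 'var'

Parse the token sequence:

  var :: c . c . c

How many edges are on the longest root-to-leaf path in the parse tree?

6

[X [X [Y [Z [W var]]]] :: [Y [Z [W c]] . [Y [Z [W c]] . [Y [Z [W c]]]]]]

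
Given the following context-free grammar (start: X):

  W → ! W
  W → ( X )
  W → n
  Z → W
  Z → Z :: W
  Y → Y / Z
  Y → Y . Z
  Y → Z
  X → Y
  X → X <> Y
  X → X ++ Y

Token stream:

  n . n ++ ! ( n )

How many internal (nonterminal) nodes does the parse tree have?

16

[X [X [Y [Y [Z [W n]]] . [Z [W n]]]] ++ [Y [Z [W ! [W ( [X [Y [Z [W n]]]] )]]]]]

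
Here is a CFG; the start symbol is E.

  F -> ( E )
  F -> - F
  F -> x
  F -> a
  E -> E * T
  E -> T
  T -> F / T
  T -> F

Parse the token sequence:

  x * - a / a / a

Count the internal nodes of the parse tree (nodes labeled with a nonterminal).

11

[E [E [T [F x]]] * [T [F - [F a]] / [T [F a] / [T [F a]]]]]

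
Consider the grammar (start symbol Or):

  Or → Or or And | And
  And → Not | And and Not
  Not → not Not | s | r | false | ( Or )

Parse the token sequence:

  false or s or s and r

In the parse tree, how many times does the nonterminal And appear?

4

[Or [Or [Or [And [Not false]]] or [And [Not s]]] or [And [And [Not s]] and [Not r]]]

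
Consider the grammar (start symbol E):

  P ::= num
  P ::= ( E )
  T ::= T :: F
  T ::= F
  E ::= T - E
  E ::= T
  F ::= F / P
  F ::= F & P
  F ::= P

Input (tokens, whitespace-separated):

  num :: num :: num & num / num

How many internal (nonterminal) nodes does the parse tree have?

14

[E [T [T [T [F [P num]]] :: [F [P num]]] :: [F [F [F [P num]] & [P num]] / [P num]]]]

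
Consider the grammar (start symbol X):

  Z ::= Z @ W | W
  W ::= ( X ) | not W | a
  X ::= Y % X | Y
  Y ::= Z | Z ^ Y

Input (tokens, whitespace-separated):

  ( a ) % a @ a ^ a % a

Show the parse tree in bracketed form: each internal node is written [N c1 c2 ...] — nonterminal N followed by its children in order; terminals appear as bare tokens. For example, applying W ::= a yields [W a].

[X [Y [Z [W ( [X [Y [Z [W a]]]] )]]] % [X [Y [Z [Z [W a]] @ [W a]] ^ [Y [Z [W a]]]] % [X [Y [Z [W a]]]]]]

X
Y % X
Z % X
W % X
( X ) % X
( Y ) % X
( Z ) % X
( W ) % X
( a ) % X
( a ) % Y % X
( a ) % Z ^ Y % X
( a ) % Z @ W ^ Y % X
( a ) % W @ W ^ Y % X
( a ) % a @ W ^ Y % X
( a ) % a @ a ^ Y % X
( a ) % a @ a ^ Z % X
( a ) % a @ a ^ W % X
( a ) % a @ a ^ a % X
( a ) % a @ a ^ a % Y
( a ) % a @ a ^ a % Z
( a ) % a @ a ^ a % W
( a ) % a @ a ^ a % a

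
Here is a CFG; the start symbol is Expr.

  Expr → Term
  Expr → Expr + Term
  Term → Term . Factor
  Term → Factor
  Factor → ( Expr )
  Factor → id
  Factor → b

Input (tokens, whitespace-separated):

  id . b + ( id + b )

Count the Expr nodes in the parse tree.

4

[Expr [Expr [Term [Term [Factor id]] . [Factor b]]] + [Term [Factor ( [Expr [Expr [Term [Factor id]]] + [Term [Factor b]]] )]]]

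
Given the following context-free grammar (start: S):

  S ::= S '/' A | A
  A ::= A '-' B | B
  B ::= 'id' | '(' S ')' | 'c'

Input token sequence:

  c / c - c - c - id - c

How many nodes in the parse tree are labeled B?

[S [S [A [B c]]] / [A [A [A [A [A [B c]] - [B c]] - [B c]] - [B id]] - [B c]]]

6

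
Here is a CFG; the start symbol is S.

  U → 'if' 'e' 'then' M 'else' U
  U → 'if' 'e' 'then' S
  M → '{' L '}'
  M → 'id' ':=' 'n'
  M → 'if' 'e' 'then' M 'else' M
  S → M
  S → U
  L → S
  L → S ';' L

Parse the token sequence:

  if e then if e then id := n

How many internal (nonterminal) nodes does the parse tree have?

[S [U if e then [S [U if e then [S [M id := n]]]]]]

6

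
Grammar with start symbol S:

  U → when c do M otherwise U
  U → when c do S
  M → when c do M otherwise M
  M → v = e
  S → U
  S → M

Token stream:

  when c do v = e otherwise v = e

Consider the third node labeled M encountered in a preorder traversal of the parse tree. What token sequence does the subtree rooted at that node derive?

v = e

[S [M when c do [M v = e] otherwise [M v = e]]]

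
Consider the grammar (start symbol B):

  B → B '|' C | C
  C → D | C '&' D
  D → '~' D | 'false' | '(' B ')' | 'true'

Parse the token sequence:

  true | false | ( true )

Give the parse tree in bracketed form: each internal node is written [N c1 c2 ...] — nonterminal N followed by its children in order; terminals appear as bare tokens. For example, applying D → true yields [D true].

[B [B [B [C [D true]]] | [C [D false]]] | [C [D ( [B [C [D true]]] )]]]

B
B | C
B | C | C
C | C | C
D | C | C
true | C | C
true | D | C
true | false | C
true | false | D
true | false | ( B )
true | false | ( C )
true | false | ( D )
true | false | ( true )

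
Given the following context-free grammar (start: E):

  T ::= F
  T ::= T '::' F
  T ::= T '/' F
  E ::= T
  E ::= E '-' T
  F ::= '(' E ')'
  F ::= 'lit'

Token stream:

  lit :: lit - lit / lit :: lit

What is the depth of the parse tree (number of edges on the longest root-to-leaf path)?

[E [E [T [T [F lit]] :: [F lit]]] - [T [T [T [F lit]] / [F lit]] :: [F lit]]]

5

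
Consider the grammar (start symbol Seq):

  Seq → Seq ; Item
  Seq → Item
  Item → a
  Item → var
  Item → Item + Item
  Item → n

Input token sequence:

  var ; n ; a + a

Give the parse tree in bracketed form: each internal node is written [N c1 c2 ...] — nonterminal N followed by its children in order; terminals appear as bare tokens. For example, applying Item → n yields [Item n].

[Seq [Seq [Seq [Item var]] ; [Item n]] ; [Item [Item a] + [Item a]]]

Seq
Seq ; Item
Seq ; Item ; Item
Item ; Item ; Item
var ; Item ; Item
var ; n ; Item
var ; n ; Item + Item
var ; n ; a + Item
var ; n ; a + a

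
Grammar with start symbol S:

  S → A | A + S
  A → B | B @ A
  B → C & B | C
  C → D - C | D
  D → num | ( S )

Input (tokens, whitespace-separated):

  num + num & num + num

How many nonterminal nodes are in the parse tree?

18

[S [A [B [C [D num]]]] + [S [A [B [C [D num]] & [B [C [D num]]]]] + [S [A [B [C [D num]]]]]]]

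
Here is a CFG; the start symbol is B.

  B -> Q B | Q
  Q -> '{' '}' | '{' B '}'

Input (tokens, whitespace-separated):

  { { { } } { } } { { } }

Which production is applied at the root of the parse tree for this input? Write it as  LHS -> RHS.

B -> Q B

[B [Q { [B [Q { [B [Q { }]] }] [B [Q { }]]] }] [B [Q { [B [Q { }]] }]]]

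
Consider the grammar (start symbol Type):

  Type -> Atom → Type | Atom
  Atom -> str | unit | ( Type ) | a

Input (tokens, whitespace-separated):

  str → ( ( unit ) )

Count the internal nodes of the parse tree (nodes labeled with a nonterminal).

[Type [Atom str] → [Type [Atom ( [Type [Atom ( [Type [Atom unit]] )]] )]]]

8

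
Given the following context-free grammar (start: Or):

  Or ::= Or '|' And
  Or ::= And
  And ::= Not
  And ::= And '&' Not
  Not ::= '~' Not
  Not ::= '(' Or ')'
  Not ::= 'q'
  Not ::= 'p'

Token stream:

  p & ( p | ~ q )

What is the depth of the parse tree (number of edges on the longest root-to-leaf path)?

7

[Or [And [And [Not p]] & [Not ( [Or [Or [And [Not p]]] | [And [Not ~ [Not q]]]] )]]]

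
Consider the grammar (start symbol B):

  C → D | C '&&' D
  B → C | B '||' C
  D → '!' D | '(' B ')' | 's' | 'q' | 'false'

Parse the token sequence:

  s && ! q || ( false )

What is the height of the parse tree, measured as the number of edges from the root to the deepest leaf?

6

[B [B [C [C [D s]] && [D ! [D q]]]] || [C [D ( [B [C [D false]]] )]]]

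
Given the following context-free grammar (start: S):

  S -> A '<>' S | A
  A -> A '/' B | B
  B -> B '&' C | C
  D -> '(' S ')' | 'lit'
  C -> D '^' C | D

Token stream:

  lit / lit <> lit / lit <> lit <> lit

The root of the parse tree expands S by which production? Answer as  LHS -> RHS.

S -> A '<>' S

[S [A [A [B [C [D lit]]]] / [B [C [D lit]]]] <> [S [A [A [B [C [D lit]]]] / [B [C [D lit]]]] <> [S [A [B [C [D lit]]]] <> [S [A [B [C [D lit]]]]]]]]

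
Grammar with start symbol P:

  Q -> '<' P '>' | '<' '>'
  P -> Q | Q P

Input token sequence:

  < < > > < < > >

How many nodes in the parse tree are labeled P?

[P [Q < [P [Q < >]] >] [P [Q < [P [Q < >]] >]]]

4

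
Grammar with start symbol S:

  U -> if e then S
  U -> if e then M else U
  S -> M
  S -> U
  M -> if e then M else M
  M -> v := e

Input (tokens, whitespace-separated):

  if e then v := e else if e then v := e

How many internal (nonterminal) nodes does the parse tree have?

[S [U if e then [M v := e] else [U if e then [S [M v := e]]]]]

6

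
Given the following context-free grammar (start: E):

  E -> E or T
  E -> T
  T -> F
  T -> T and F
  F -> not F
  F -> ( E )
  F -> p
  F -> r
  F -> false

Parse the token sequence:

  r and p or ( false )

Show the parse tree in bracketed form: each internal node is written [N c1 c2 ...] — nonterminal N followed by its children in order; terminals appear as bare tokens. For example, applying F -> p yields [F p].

[E [E [T [T [F r]] and [F p]]] or [T [F ( [E [T [F false]]] )]]]

E
E or T
T or T
T and F or T
F and F or T
r and F or T
r and p or T
r and p or F
r and p or ( E )
r and p or ( T )
r and p or ( F )
r and p or ( false )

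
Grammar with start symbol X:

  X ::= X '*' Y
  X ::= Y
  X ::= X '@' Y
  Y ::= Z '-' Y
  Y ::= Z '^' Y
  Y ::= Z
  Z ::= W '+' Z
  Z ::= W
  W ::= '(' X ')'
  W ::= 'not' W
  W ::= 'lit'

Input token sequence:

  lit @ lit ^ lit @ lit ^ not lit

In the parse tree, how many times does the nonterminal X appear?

3

[X [X [X [Y [Z [W lit]]]] @ [Y [Z [W lit]] ^ [Y [Z [W lit]]]]] @ [Y [Z [W lit]] ^ [Y [Z [W not [W lit]]]]]]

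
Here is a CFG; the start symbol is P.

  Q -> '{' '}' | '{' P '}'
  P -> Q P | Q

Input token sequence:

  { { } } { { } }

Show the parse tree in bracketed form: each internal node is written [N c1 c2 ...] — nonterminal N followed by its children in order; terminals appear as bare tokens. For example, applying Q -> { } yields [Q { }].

[P [Q { [P [Q { }]] }] [P [Q { [P [Q { }]] }]]]

P
Q P
{ P } P
{ Q } P
{ { } } P
{ { } } Q
{ { } } { P }
{ { } } { Q }
{ { } } { { } }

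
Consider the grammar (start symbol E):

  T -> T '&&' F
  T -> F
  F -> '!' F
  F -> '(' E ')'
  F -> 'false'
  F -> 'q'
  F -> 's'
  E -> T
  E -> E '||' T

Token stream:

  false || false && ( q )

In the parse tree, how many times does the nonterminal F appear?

[E [E [T [F false]]] || [T [T [F false]] && [F ( [E [T [F q]]] )]]]

4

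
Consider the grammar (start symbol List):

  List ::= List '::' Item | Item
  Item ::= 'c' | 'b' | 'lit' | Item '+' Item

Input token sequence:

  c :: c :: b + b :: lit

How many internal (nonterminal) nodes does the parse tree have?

10

[List [List [List [List [Item c]] :: [Item c]] :: [Item [Item b] + [Item b]]] :: [Item lit]]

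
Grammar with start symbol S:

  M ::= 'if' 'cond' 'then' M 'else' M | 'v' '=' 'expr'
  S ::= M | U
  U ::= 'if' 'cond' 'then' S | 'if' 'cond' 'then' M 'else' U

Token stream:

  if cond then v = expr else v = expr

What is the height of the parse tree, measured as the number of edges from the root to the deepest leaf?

3

[S [M if cond then [M v = expr] else [M v = expr]]]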